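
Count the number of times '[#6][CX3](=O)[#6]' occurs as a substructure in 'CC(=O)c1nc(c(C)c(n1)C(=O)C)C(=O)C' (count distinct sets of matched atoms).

3

[#6][CX3](=O)[#6] is the SMARTS for a ketone: a carbonyl carbon (no H) flanked by two carbons.
The molecule carries 3 separate instances of an acetyl/ketone group (-C(=O)CH3) meeting every constraint; each maps to a distinct set of atoms, giving 3 matches.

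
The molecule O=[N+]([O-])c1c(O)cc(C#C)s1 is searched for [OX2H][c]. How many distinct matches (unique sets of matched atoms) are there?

1

[OX2H][c] is the SMARTS for a phenol: a hydroxyl oxygen attached to an aromatic carbon.
Exactly one fragment in the molecule meets all constraints, giving 1 match.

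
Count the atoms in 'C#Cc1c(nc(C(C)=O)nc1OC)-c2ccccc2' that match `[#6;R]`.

Check the 19 heavy atoms by environment: 2× n (aromatic, in 6-ring) → no; 10× c (aromatic, in 6-ring) → match; 5× C (acyclic) → no; 2× O (acyclic) → no.
That gives 10 matching atoms.

10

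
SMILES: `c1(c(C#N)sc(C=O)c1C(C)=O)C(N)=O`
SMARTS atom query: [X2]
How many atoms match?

2

The query [X2] means: any atom with exactly two total connections (bonds + H).
Check the 15 heavy atoms by environment: 1× s (aromatic, X2) → match; 4× c (aromatic, X3) → no; 1× C (X2) → match; 1× N (X1) → no; 3× C (X3) → no; 3× O (X1) → no; 1× N (X3) → no; 1× C (X4) → no.
Summing the matching environments: 1 + 1 = 2 matching atoms.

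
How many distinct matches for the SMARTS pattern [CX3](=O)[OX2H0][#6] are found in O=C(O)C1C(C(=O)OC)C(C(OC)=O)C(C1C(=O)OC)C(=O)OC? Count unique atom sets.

[CX3](=O)[OX2H0][#6] is the SMARTS for an ester: a carbonyl carbon bonded to an oxygen that is itself bonded to carbon (no H on that O).
The molecule carries 4 separate instances of a methyl-ester group (-C(=O)OCH3) meeting every constraint; each maps to a distinct set of atoms, giving 4 matches.

4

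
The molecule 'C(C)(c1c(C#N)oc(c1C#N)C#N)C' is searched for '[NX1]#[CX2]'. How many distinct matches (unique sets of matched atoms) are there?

3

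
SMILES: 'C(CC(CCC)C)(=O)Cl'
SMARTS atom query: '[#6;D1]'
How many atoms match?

The query [#6;D1] means: carbon bonded to exactly one heavy atom.
Check the 9 heavy atoms by environment: 3× C (D2) → no; 2× C (D3) → no; 2× C (D1) → match; 1× O (D1) → no; 1× Cl (D1) → no.
That gives 2 matching atoms.

2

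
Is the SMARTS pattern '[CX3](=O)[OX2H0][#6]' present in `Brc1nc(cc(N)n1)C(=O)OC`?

Yes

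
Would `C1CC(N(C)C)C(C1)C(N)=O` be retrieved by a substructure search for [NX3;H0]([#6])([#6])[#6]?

The pattern [NX3;H0]([#6])([#6])[#6] describes a trivalent nitrogen with no H, bonded to three carbons — a tertiary amine.
The molecule carries a dimethylamino group (-N(CH3)2), whose atoms satisfy every constraint of the query, so the pattern matches.

Yes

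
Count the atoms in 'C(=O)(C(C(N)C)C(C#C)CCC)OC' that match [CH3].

Check the 14 heavy atoms by environment: 3× C (H3) → match; 4× C (H1) → no; 2× C (H2) → no; 2× C (H0) → no; 2× O (H0) → no; 1× N (H2) → no.
That gives 3 matching atoms.

3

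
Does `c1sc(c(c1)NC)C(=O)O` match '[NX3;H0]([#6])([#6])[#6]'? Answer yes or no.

No

The pattern [NX3;H0]([#6])([#6])[#6] describes a trivalent nitrogen with no H, bonded to three carbons — a tertiary amine.
The closest candidate here is an N-methylamino group (-NHCH3), but the nitrogen still has one H (H1), not H0. No other fragment satisfies the full query, so there is no match.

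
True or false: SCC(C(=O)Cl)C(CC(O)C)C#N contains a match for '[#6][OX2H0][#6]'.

The pattern [#6][OX2H0][#6] describes an aliphatic oxygen bridging two carbons with no H on the oxygen — an ether.
The closest candidate here is a hydroxyl group (-OH), but the oxygen has H1, not H0 bridging two carbons. No other fragment satisfies the full query, so there is no match.

False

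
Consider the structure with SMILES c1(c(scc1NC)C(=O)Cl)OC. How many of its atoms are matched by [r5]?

Check the 12 heavy atoms by environment: 1× s (aromatic, in 5-ring) → match; 4× c (aromatic, in 5-ring) → match; 1× N (acyclic) → no; 3× C (acyclic) → no; 2× O (acyclic) → no; 1× Cl (acyclic) → no.
Summing the matching environments: 1 + 4 = 5 matching atoms.

5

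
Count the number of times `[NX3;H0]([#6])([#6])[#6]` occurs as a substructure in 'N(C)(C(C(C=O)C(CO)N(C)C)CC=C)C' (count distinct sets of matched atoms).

[NX3;H0]([#6])([#6])[#6] is the SMARTS for a tertiary amine: a trivalent nitrogen with no H, bonded to three carbons.
The molecule carries 2 separate instances of a dimethylamino group (-N(CH3)2) meeting every constraint; each maps to a distinct set of atoms, giving 2 matches.

2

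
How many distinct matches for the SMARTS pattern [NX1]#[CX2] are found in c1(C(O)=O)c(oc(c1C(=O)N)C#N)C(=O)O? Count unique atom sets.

1

[NX1]#[CX2] is the SMARTS for a nitrile: a nitrogen triple-bonded to a two-connected carbon.
Exactly one fragment in the molecule meets all constraints, giving 1 match.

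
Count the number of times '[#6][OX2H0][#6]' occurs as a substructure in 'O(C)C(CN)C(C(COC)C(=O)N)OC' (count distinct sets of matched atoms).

[#6][OX2H0][#6] is the SMARTS for an ether: an aliphatic oxygen bridging two carbons with no H on the oxygen.
The molecule carries 3 separate instances of a methoxy ether (-OCH3) meeting every constraint; each maps to a distinct set of atoms, giving 3 matches.

3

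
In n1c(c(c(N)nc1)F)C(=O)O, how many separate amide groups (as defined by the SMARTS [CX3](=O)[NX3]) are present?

0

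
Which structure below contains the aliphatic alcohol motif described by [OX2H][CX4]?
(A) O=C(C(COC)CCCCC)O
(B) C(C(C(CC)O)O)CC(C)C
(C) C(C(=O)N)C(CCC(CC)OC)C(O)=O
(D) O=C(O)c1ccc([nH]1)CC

[OX2H][CX4] describes a hydroxyl oxygen bound to an sp3 (X4) carbon (an aliphatic alcohol).
(A) has a methoxy ether (-OCH3) but the oxygen has H0 (ether), not H1.
(B) contains a hydroxyl group (-OH), which satisfies every atom and bond constraint.
(C) has a methoxy ether (-OCH3) but the oxygen has H0 (ether), not H1.
(D) has a carboxylic acid group (-C(=O)OH) but the -OH is on a CX3 carbonyl carbon, not a CX4 carbon.
So the answer is (B).

B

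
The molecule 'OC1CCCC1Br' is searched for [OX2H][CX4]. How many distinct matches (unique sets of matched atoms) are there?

1

[OX2H][CX4] is the SMARTS for an aliphatic alcohol: a hydroxyl oxygen bound to an sp3 (X4) carbon.
Exactly one fragment in the molecule meets all constraints, giving 1 match.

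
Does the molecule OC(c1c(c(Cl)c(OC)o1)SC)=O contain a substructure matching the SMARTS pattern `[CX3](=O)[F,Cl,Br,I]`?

No

The pattern [CX3](=O)[F,Cl,Br,I] describes a carbonyl carbon bonded to a halogen — an acyl halide.
The closest candidate here is a chloro substituent, but the Cl is not on a carbonyl carbon. No other fragment satisfies the full query, so there is no match.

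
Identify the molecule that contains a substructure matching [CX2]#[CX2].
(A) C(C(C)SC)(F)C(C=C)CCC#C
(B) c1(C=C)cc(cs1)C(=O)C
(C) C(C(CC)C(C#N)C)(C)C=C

A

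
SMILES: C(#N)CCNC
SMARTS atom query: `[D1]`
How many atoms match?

Check the 6 heavy atoms by environment: 3× C (D2) → no; 1× N (D1) → match; 1× N (D2) → no; 1× C (D1) → match.
Summing the matching environments: 1 + 1 = 2 matching atoms.

2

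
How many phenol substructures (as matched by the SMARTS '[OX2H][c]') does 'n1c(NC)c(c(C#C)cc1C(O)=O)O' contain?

1

[OX2H][c] is the SMARTS for a phenol: a hydroxyl oxygen attached to an aromatic carbon.
Exactly one fragment in the molecule meets all constraints, giving 1 match.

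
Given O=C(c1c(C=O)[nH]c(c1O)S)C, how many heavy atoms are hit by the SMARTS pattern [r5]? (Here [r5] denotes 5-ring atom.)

5

The query [r5] means: r5 matches atoms in a five-membered ring.
Check the 12 heavy atoms by environment: 1× n (aromatic, in 5-ring) → match; 4× c (aromatic, in 5-ring) → match; 3× O (acyclic) → no; 1× S (acyclic) → no; 3× C (acyclic) → no.
Summing the matching environments: 1 + 4 = 5 matching atoms.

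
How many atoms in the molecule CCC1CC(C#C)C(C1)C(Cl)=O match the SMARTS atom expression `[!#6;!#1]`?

The query [!#6;!#1] means: not carbon and not hydrogen — any heteroatom.
Check the 12 heavy atoms by environment: 10× C → no; 1× O → match; 1× Cl → match.
Summing the matching environments: 1 + 1 = 2 matching atoms.

2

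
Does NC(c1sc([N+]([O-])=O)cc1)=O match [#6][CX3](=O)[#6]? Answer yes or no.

No

The pattern [#6][CX3](=O)[#6] describes a carbonyl carbon (no H) flanked by two carbons — a ketone.
The closest candidate here is a primary amide (-C(=O)NH2), but one neighbour of the carbonyl carbon is N, not C. No other fragment satisfies the full query, so there is no match.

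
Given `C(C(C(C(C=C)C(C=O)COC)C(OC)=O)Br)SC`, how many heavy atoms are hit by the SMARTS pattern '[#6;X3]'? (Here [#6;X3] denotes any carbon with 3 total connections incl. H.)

4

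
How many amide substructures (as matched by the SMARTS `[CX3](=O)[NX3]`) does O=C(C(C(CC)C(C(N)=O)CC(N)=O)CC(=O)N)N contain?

4

[CX3](=O)[NX3] is the SMARTS for an amide: a carbonyl carbon bonded to a trivalent nitrogen.
The molecule carries 4 separate instances of a primary amide (-C(=O)NH2) meeting every constraint; each maps to a distinct set of atoms, giving 4 matches.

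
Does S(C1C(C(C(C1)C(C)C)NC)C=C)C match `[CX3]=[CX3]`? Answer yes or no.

Yes

The pattern [CX3]=[CX3] describes a non-aromatic C=C double bond between two sp2 carbons — an alkene.
The molecule carries a vinyl group (-CH=CH2), whose atoms satisfy every constraint of the query, so the pattern matches.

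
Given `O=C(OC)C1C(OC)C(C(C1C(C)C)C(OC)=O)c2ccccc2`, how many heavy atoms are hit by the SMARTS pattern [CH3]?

5

The query [CH3] means: aliphatic carbon with exactly three hydrogens.
Check the 24 heavy atoms by environment: 6× C (H1) → no; 2× C (H0) → no; 5× O (H0) → no; 5× C (H3) → match; 1× c (aromatic, H0) → no; 5× c (aromatic, H1) → no.
That gives 5 matching atoms.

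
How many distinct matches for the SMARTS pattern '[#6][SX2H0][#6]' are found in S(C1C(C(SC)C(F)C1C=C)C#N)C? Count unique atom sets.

[#6][SX2H0][#6] is the SMARTS for a thioether: an aliphatic sulfur bridging two carbons with no H on the sulfur.
The molecule carries 2 separate instances of a methylthio ether (-SCH3) meeting every constraint; each maps to a distinct set of atoms, giving 2 matches.

2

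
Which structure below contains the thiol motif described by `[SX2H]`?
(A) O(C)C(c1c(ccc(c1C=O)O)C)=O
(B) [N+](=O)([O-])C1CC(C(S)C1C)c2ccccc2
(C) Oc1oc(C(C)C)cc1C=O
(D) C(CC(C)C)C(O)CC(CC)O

B

[SX2H] describes an aliphatic sulfur with two connections, one being H (a thiol).
(A) has a hydroxyl group (-OH) but it is an -OH, not an -SH.
(B) contains a thiol (-SH), which satisfies every atom and bond constraint.
(C) has a hydroxyl group (-OH) but it is an -OH, not an -SH.
(D) has a hydroxyl group (-OH) but it is an -OH, not an -SH.
So the answer is (B).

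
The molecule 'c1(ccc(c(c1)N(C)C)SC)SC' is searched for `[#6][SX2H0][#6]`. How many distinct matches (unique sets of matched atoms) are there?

2

[#6][SX2H0][#6] is the SMARTS for a thioether: an aliphatic sulfur bridging two carbons with no H on the sulfur.
The molecule carries 2 separate instances of a methylthio ether (-SCH3) meeting every constraint; each maps to a distinct set of atoms, giving 2 matches.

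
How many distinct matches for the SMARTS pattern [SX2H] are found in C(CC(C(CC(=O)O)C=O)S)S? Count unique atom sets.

[SX2H] is the SMARTS for a thiol: an aliphatic sulfur with two connections, one being H.
The molecule carries 2 separate instances of a thiol (-SH) meeting every constraint; each maps to a distinct set of atoms, giving 2 matches.

2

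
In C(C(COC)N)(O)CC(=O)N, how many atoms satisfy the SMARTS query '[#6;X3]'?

1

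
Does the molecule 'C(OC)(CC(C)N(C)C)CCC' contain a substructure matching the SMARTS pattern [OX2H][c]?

No

The pattern [OX2H][c] describes a hydroxyl oxygen attached to an aromatic carbon — a phenol.
The closest candidate here is a methoxy ether (-OCH3), but the oxygen has H0, not H1. No other fragment satisfies the full query, so there is no match.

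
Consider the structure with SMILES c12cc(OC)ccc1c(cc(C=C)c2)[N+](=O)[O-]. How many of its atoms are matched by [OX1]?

2

The query [OX1] means: aliphatic oxygen with one total connection — typically a carbonyl =O or an oxide.
Check the 17 heavy atoms by environment: 10× c (aromatic, X3) → no; 2× C (X3) → no; 1× N (charge +1, X3) → no; 1× O (charge -1, X1) → match; 1× O (X1) → match; 1× O (X2) → no; 1× C (X4) → no.
Summing the matching environments: 1 + 1 = 2 matching atoms.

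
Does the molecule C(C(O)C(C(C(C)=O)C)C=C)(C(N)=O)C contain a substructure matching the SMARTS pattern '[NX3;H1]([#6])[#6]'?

No

The pattern [NX3;H1]([#6])[#6] describes a trivalent nitrogen with one H, bonded to two carbons — a secondary amine.
The closest candidate here is a primary amide (-C(=O)NH2), but the -C(=O)NH2 nitrogen has H2, not H1. No other fragment satisfies the full query, so there is no match.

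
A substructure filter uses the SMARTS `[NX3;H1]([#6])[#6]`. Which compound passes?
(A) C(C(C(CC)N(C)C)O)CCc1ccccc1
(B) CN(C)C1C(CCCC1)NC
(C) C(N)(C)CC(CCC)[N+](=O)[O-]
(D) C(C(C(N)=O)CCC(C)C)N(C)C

B

[NX3;H1]([#6])[#6] describes a trivalent nitrogen with one H, bonded to two carbons (a secondary amine).
(A) has a dimethylamino group (-N(CH3)2) but the nitrogen has H0, not H1.
(B) contains an N-methylamino group (-NHCH3), which satisfies every atom and bond constraint.
(C) has a primary amino group (-NH2) but the nitrogen has H2 and only one carbon neighbour.
(D) has a dimethylamino group (-N(CH3)2) but the nitrogen has H0, not H1.
So the answer is (B).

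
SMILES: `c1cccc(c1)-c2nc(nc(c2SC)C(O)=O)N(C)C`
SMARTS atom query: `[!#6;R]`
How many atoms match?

2

The query [!#6;R] means: non-carbon atom that is part of a ring.
Check the 20 heavy atoms by environment: 2× n (aromatic, in 6-ring) → match; 10× c (aromatic, in 6-ring) → no; 1× N (acyclic) → no; 4× C (acyclic) → no; 2× O (acyclic) → no; 1× S (acyclic) → no.
That gives 2 matching atoms.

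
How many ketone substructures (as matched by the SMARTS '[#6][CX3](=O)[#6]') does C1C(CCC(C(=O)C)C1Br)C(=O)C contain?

[#6][CX3](=O)[#6] is the SMARTS for a ketone: a carbonyl carbon (no H) flanked by two carbons.
The molecule carries 2 separate instances of an acetyl/ketone group (-C(=O)CH3) meeting every constraint; each maps to a distinct set of atoms, giving 2 matches.

2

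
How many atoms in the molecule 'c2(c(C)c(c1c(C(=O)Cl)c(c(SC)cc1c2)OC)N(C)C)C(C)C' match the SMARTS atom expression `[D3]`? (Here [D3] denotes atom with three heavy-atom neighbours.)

11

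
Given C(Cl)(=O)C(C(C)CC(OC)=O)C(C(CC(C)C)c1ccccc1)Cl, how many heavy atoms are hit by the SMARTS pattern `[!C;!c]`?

5

The query [!C;!c] means: neither aliphatic nor aromatic carbon — same as [!#6].
Check the 24 heavy atoms by environment: 13× C → no; 2× Cl → match; 6× c (aromatic) → no; 3× O → match.
Summing the matching environments: 2 + 3 = 5 matching atoms.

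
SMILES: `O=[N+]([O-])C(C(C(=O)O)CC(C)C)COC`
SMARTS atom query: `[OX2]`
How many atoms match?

2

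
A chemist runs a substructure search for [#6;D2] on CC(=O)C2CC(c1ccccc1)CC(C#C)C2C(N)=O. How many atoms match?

Check the 20 heavy atoms by environment: 6× C (D3) → no; 3× C (D2) → match; 2× O (D1) → no; 2× C (D1) → no; 1× c (aromatic, D3) → no; 5× c (aromatic, D2) → match; 1× N (D1) → no.
Summing the matching environments: 3 + 5 = 8 matching atoms.

8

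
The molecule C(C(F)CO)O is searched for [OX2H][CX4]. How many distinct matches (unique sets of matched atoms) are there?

[OX2H][CX4] is the SMARTS for an aliphatic alcohol: a hydroxyl oxygen bound to an sp3 (X4) carbon.
The molecule carries 2 separate instances of a hydroxyl group (-OH) meeting every constraint; each maps to a distinct set of atoms, giving 2 matches.

2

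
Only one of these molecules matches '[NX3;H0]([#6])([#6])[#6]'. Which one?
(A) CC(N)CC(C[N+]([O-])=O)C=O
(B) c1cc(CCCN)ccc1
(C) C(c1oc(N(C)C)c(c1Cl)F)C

[NX3;H0]([#6])([#6])[#6] describes a trivalent nitrogen with no H, bonded to three carbons (a tertiary amine).
(A) has a primary amino group (-NH2) but the nitrogen has H2, not H0 with three carbons.
(B) has a primary amino group (-NH2) but the nitrogen has H2, not H0 with three carbons.
(C) contains a dimethylamino group (-N(CH3)2), which satisfies every atom and bond constraint.
So the answer is (C).

C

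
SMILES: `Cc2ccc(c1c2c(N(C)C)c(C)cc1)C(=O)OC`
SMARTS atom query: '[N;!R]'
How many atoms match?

1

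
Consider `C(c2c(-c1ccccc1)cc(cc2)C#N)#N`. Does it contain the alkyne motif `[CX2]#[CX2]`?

The pattern [CX2]#[CX2] describes a carbon-carbon triple bond — an alkyne.
The closest candidate here is a nitrile (-C#N), but the triple bond is C#N, not C#C. No other fragment satisfies the full query, so there is no match.

No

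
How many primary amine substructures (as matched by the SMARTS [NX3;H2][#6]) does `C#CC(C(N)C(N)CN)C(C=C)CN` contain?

[NX3;H2][#6] is the SMARTS for a primary amine: a trivalent nitrogen with two H attached to carbon.
The molecule carries 4 separate instances of a primary amino group (-NH2) meeting every constraint; each maps to a distinct set of atoms, giving 4 matches.

4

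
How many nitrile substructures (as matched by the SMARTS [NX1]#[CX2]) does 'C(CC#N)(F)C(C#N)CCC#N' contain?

3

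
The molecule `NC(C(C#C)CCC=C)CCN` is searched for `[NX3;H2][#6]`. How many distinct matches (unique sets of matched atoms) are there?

2

[NX3;H2][#6] is the SMARTS for a primary amine: a trivalent nitrogen with two H attached to carbon.
The molecule carries 2 separate instances of a primary amino group (-NH2) meeting every constraint; each maps to a distinct set of atoms, giving 2 matches.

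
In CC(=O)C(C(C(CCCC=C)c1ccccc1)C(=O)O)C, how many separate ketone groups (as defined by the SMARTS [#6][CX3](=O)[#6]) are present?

1

[#6][CX3](=O)[#6] is the SMARTS for a ketone: a carbonyl carbon (no H) flanked by two carbons.
Exactly one fragment in the molecule meets all constraints, giving 1 match.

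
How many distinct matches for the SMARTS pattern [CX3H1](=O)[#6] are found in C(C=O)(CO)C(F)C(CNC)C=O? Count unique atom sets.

2

[CX3H1](=O)[#6] is the SMARTS for an aldehyde: an sp2 carbon with one H, double-bonded to O and single-bonded to carbon.
The molecule carries 2 separate instances of an aldehyde (-CHO) meeting every constraint; each maps to a distinct set of atoms, giving 2 matches.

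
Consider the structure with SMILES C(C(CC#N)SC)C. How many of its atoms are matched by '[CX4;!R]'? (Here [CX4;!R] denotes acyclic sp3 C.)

5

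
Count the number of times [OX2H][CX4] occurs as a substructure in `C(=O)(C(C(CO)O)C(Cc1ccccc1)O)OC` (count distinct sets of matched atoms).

[OX2H][CX4] is the SMARTS for an aliphatic alcohol: a hydroxyl oxygen bound to an sp3 (X4) carbon.
The molecule carries 3 separate instances of a hydroxyl group (-OH) meeting every constraint; each maps to a distinct set of atoms, giving 3 matches.

3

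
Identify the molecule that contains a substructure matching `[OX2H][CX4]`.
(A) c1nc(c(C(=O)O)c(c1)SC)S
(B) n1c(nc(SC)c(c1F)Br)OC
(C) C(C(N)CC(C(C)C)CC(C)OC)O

C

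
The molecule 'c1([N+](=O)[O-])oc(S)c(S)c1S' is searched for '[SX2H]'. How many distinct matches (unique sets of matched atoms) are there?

3

[SX2H] is the SMARTS for a thiol: an aliphatic sulfur with two connections, one being H.
The molecule carries 3 separate instances of a thiol (-SH) meeting every constraint; each maps to a distinct set of atoms, giving 3 matches.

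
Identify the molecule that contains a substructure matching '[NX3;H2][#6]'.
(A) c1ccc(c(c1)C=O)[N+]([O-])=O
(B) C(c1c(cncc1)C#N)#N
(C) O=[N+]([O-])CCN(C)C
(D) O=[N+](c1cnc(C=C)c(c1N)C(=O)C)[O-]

[NX3;H2][#6] describes a trivalent nitrogen with two H attached to carbon (a primary amine).
(A) has a nitro group (-[N+](=O)[O-]) but the nitrogen is [N+] with no H, not NX3H2.
(B) has a nitrile (-C#N) but the nitrogen is NX1 (triple-bonded), not NX3 with two H.
(C) has a nitro group (-[N+](=O)[O-]) but the nitrogen is [N+] with no H, not NX3H2.
(D) contains a primary amino group (-NH2), which satisfies every atom and bond constraint.
So the answer is (D).

D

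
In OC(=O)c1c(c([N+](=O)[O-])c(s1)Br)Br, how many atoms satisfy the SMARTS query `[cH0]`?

4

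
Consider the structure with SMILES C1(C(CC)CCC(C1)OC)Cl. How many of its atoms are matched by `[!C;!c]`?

The query [!C;!c] means: neither aliphatic nor aromatic carbon — same as [!#6].
Check the 11 heavy atoms by environment: 9× C → no; 1× Cl → match; 1× O → match.
Summing the matching environments: 1 + 1 = 2 matching atoms.

2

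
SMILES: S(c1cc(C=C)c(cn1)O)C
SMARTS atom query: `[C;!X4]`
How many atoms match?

2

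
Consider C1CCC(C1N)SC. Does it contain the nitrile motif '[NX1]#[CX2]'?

The pattern [NX1]#[CX2] describes a nitrogen triple-bonded to a two-connected carbon — a nitrile.
The closest candidate here is a primary amino group (-NH2), but the nitrogen is NX3 (three connections), not NX1 triple-bonded. No other fragment satisfies the full query, so there is no match.

No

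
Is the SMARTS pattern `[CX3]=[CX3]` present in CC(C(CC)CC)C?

No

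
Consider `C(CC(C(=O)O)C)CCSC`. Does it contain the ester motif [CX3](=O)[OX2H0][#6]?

No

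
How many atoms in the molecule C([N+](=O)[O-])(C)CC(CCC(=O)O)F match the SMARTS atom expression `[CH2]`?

3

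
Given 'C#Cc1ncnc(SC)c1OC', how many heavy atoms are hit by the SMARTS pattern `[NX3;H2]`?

0

The query [NX3;H2] means: aliphatic N with 3 total connections, two of them H — an -NH2 nitrogen (amine or amide).
Check the 12 heavy atoms by environment: 2× n (aromatic, H0, X2) → no; 1× c (aromatic, H1, X3) → no; 3× c (aromatic, H0, X3) → no; 1× O (H0, X2) → no; 2× C (H3, X4) → no; 1× C (H0, X2) → no; 1× C (H1, X2) → no; 1× S (H0, X2) → no.
No environment satisfies the query, so 0 matching atoms.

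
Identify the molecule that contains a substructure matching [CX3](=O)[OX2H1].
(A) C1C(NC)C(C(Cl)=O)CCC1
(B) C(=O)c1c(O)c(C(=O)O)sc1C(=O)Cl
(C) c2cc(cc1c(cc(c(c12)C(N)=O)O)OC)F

[CX3](=O)[OX2H1] describes an sp2 carbon double-bonded to O and single-bonded to an -OH oxygen (a carboxylic acid).
(A) has an acyl chloride (-C(=O)Cl) but the carbonyl is bonded to Cl, not to an -OH oxygen.
(B) contains a carboxylic acid group (-C(=O)OH), which satisfies every atom and bond constraint.
(C) has a primary amide (-C(=O)NH2) but the carbonyl is bonded to N, not to an -OH oxygen.
So the answer is (B).

B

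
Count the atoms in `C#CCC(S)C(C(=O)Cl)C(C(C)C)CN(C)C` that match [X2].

3

The query [X2] means: any atom with exactly two total connections (bonds + H).
Check the 17 heavy atoms by environment: 10× C (X4) → no; 1× S (X2) → match; 1× N (X3) → no; 2× C (X2) → match; 1× C (X3) → no; 1× O (X1) → no; 1× Cl (X1) → no.
Summing the matching environments: 1 + 2 = 3 matching atoms.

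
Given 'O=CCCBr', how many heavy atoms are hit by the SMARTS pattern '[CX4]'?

Check the 5 heavy atoms by environment: 2× C (X4) → match; 1× C (X3) → no; 1× O (X1) → no; 1× Br (X1) → no.
That gives 2 matching atoms.

2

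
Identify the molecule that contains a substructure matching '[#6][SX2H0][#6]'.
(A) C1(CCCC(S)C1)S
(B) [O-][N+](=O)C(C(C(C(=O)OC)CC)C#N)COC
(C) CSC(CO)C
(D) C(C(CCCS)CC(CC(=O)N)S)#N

C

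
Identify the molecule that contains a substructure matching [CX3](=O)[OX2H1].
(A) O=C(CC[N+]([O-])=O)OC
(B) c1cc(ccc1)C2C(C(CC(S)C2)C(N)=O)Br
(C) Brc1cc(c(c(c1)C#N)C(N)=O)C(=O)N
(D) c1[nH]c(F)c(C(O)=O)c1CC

D

[CX3](=O)[OX2H1] describes an sp2 carbon double-bonded to O and single-bonded to an -OH oxygen (a carboxylic acid).
(A) has a methyl-ester group (-C(=O)OCH3) but the singly-bonded O has no H (OX2H0, not OX2H1).
(B) has a primary amide (-C(=O)NH2) but the carbonyl is bonded to N, not to an -OH oxygen.
(C) has a primary amide (-C(=O)NH2) but the carbonyl is bonded to N, not to an -OH oxygen.
(D) contains a carboxylic acid group (-C(=O)OH), which satisfies every atom and bond constraint.
So the answer is (D).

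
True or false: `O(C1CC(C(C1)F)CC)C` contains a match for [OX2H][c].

False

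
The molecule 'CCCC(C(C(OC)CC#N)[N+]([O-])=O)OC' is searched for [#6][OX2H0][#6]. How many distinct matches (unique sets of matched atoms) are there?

2

[#6][OX2H0][#6] is the SMARTS for an ether: an aliphatic oxygen bridging two carbons with no H on the oxygen.
The molecule carries 2 separate instances of a methoxy ether (-OCH3) meeting every constraint; each maps to a distinct set of atoms, giving 2 matches.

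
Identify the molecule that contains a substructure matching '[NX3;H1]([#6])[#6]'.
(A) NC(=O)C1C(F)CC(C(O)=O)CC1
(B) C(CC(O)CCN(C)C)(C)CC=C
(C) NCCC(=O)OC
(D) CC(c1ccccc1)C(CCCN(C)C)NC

[NX3;H1]([#6])[#6] describes a trivalent nitrogen with one H, bonded to two carbons (a secondary amine).
(A) has a primary amide (-C(=O)NH2) but the -C(=O)NH2 nitrogen has H2, not H1.
(B) has a dimethylamino group (-N(CH3)2) but the nitrogen has H0, not H1.
(C) has a primary amino group (-NH2) but the nitrogen has H2 and only one carbon neighbour.
(D) contains an N-methylamino group (-NHCH3), which satisfies every atom and bond constraint.
So the answer is (D).

D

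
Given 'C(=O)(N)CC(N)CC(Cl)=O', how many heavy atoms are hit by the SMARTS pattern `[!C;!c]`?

Check the 10 heavy atoms by environment: 5× C → no; 2× O → match; 2× N → match; 1× Cl → match.
Summing the matching environments: 2 + 2 + 1 = 5 matching atoms.

5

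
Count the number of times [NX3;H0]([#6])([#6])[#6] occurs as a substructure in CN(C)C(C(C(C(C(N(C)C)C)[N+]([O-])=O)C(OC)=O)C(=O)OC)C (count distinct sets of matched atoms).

2

[NX3;H0]([#6])([#6])[#6] is the SMARTS for a tertiary amine: a trivalent nitrogen with no H, bonded to three carbons.
The molecule carries 2 separate instances of a dimethylamino group (-N(CH3)2) meeting every constraint; each maps to a distinct set of atoms, giving 2 matches.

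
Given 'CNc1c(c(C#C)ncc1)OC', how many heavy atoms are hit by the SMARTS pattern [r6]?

The query [r6] means: r6 matches atoms in a six-membered ring.
Check the 12 heavy atoms by environment: 1× n (aromatic, in 6-ring) → match; 5× c (aromatic, in 6-ring) → match; 1× N (acyclic) → no; 4× C (acyclic) → no; 1× O (acyclic) → no.
Summing the matching environments: 1 + 5 = 6 matching atoms.

6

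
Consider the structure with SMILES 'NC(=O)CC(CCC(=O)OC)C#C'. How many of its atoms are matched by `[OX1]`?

Check the 13 heavy atoms by environment: 5× C (X4) → no; 2× C (X2) → no; 2× C (X3) → no; 2× O (X1) → match; 1× N (X3) → no; 1× O (X2) → no.
That gives 2 matching atoms.

2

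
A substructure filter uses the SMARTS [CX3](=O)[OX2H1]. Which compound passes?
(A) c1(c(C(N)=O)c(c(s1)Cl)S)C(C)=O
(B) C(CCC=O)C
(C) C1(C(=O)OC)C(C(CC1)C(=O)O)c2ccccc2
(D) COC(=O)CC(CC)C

[CX3](=O)[OX2H1] describes an sp2 carbon double-bonded to O and single-bonded to an -OH oxygen (a carboxylic acid).
(A) has a primary amide (-C(=O)NH2) but the carbonyl is bonded to N, not to an -OH oxygen.
(B) has an aldehyde (-CHO) but there is no singly-bonded oxygen on the carbonyl carbon.
(C) contains a carboxylic acid group (-C(=O)OH), which satisfies every atom and bond constraint.
(D) has a methyl-ester group (-C(=O)OCH3) but the singly-bonded O has no H (OX2H0, not OX2H1).
So the answer is (C).

C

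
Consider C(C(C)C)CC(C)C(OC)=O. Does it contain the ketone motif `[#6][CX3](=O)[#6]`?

The pattern [#6][CX3](=O)[#6] describes a carbonyl carbon (no H) flanked by two carbons — a ketone.
The closest candidate here is a methyl-ester group (-C(=O)OCH3), but one neighbour of the carbonyl carbon is O, not C. No other fragment satisfies the full query, so there is no match.

No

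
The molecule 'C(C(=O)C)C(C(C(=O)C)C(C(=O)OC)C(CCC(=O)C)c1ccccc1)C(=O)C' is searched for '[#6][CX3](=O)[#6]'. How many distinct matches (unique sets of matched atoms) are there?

[#6][CX3](=O)[#6] is the SMARTS for a ketone: a carbonyl carbon (no H) flanked by two carbons.
The molecule carries 4 separate instances of an acetyl/ketone group (-C(=O)CH3) meeting every constraint; each maps to a distinct set of atoms, giving 4 matches.

4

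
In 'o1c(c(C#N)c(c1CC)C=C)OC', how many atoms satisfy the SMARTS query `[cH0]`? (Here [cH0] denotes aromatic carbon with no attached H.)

4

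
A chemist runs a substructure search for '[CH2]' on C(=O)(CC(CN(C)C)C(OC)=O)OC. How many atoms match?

2

Check the 14 heavy atoms by environment: 2× C (H2) → match; 1× C (H1) → no; 2× C (H0) → no; 4× O (H0) → no; 4× C (H3) → no; 1× N (H0) → no.
That gives 2 matching atoms.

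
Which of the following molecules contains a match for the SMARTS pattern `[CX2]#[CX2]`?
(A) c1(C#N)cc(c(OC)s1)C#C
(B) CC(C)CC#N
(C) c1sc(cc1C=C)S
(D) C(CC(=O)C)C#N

[CX2]#[CX2] describes a carbon-carbon triple bond (an alkyne).
(A) contains an ethynyl group (-C#CH), which satisfies every atom and bond constraint.
(B) has a nitrile (-C#N) but the triple bond is C#N, not C#C.
(C) has a vinyl group (-CH=CH2) but the C=C is a double bond; both carbons are CX3, not CX2.
(D) has a nitrile (-C#N) but the triple bond is C#N, not C#C.
So the answer is (A).

A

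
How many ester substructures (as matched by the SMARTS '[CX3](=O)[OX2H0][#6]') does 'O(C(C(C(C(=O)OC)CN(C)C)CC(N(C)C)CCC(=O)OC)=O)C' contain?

[CX3](=O)[OX2H0][#6] is the SMARTS for an ester: a carbonyl carbon bonded to an oxygen that is itself bonded to carbon (no H on that O).
The molecule carries 3 separate instances of a methyl-ester group (-C(=O)OCH3) meeting every constraint; each maps to a distinct set of atoms, giving 3 matches.

3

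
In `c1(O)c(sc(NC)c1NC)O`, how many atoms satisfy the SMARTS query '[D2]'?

The query [D2] means: atom with exactly two heavy-atom neighbours.
Check the 11 heavy atoms by environment: 1× s (aromatic, D2) → match; 4× c (aromatic, D3) → no; 2× O (D1) → no; 2× N (D2) → match; 2× C (D1) → no.
Summing the matching environments: 1 + 2 = 3 matching atoms.

3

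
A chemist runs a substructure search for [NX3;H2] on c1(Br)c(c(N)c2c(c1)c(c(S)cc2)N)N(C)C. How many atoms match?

2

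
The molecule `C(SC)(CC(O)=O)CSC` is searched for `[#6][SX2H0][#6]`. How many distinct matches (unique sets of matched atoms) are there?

2

[#6][SX2H0][#6] is the SMARTS for a thioether: an aliphatic sulfur bridging two carbons with no H on the sulfur.
The molecule carries 2 separate instances of a methylthio ether (-SCH3) meeting every constraint; each maps to a distinct set of atoms, giving 2 matches.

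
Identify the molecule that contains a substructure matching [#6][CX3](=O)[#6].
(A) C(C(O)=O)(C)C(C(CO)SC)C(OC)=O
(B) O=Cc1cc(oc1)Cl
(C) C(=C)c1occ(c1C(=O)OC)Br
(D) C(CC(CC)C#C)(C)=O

D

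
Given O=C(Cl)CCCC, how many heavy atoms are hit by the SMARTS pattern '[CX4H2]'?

The query [CX4H2] means: sp3 carbon (X4) with exactly two hydrogens.
Check the 7 heavy atoms by environment: 3× C (H2, X4) → match; 1× C (H3, X4) → no; 1× C (H0, X3) → no; 1× O (H0, X1) → no; 1× Cl (H0, X1) → no.
That gives 3 matching atoms.

3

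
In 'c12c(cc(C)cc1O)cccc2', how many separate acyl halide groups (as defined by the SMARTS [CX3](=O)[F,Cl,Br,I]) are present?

0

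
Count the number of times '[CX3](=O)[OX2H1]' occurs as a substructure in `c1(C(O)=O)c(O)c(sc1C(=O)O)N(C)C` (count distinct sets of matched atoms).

2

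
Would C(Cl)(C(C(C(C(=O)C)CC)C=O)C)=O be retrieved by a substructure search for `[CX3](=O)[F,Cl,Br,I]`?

Yes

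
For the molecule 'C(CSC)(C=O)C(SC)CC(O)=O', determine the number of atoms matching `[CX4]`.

The query [CX4] means: C with X4: aliphatic carbon with exactly 4 total connections (bonds + H).
Check the 13 heavy atoms by environment: 6× C (X4) → match; 2× C (X3) → no; 2× O (X1) → no; 1× O (X2) → no; 2× S (X2) → no.
That gives 6 matching atoms.

6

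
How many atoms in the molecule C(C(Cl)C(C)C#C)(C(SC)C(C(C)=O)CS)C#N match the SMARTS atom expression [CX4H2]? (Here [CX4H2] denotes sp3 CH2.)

Check the 18 heavy atoms by environment: 1× C (H2, X4) → match; 5× C (H1, X4) → no; 3× C (H3, X4) → no; 2× C (H0, X2) → no; 1× N (H0, X1) → no; 1× C (H1, X2) → no; 1× S (H1, X2) → no; 1× S (H0, X2) → no; 1× C (H0, X3) → no; 1× O (H0, X1) → no; 1× Cl (H0, X1) → no.
That gives 1 matching atom.

1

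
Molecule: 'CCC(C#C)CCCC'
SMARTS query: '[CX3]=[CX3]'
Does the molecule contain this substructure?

The pattern [CX3]=[CX3] describes a non-aromatic C=C double bond between two sp2 carbons — an alkene.
The closest candidate here is an ethynyl group (-C#CH), but the C-C bond is a triple bond, not a double bond. No other fragment satisfies the full query, so there is no match.

No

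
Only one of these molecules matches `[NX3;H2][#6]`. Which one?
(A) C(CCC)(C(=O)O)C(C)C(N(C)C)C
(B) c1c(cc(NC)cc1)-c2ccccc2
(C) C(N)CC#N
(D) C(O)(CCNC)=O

[NX3;H2][#6] describes a trivalent nitrogen with two H attached to carbon (a primary amine).
(A) has a dimethylamino group (-N(CH3)2) but the nitrogen has H0, not H2.
(B) has an N-methylamino group (-NHCH3) but the nitrogen bears two carbons and only one H (H1), not H2.
(C) contains a primary amino group (-NH2), which satisfies every atom and bond constraint.
(D) has an N-methylamino group (-NHCH3) but the nitrogen bears two carbons and only one H (H1), not H2.
So the answer is (C).

C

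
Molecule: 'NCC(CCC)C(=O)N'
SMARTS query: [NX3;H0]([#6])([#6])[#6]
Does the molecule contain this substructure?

The pattern [NX3;H0]([#6])([#6])[#6] describes a trivalent nitrogen with no H, bonded to three carbons — a tertiary amine.
The closest candidate here is a primary amino group (-NH2), but the nitrogen has H2, not H0 with three carbons. No other fragment satisfies the full query, so there is no match.

No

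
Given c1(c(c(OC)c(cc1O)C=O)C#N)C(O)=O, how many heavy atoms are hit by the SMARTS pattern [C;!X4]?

3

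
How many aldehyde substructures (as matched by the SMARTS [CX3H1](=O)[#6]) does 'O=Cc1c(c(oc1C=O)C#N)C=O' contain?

[CX3H1](=O)[#6] is the SMARTS for an aldehyde: an sp2 carbon with one H, double-bonded to O and single-bonded to carbon.
The molecule carries 3 separate instances of an aldehyde (-CHO) meeting every constraint; each maps to a distinct set of atoms, giving 3 matches.

3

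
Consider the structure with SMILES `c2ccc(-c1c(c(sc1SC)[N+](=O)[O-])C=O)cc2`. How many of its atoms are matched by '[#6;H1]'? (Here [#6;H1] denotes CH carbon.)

6

Check the 18 heavy atoms by environment: 1× s (aromatic, H0) → no; 5× c (aromatic, H0) → no; 5× c (aromatic, H1) → match; 1× S (H0) → no; 1× C (H3) → no; 1× C (H1) → match; 2× O (H0) → no; 1× N (charge +1, H0) → no; 1× O (charge -1, H0) → no.
Summing the matching environments: 5 + 1 = 6 matching atoms.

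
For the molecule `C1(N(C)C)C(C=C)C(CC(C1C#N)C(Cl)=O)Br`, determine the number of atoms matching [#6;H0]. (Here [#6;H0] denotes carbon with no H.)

2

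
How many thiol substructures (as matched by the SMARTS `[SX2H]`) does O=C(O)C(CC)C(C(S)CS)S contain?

3

[SX2H] is the SMARTS for a thiol: an aliphatic sulfur with two connections, one being H.
The molecule carries 3 separate instances of a thiol (-SH) meeting every constraint; each maps to a distinct set of atoms, giving 3 matches.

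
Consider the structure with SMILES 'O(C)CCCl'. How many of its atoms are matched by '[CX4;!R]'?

3

Check the 5 heavy atoms by environment: 3× C (X4, acyclic) → match; 1× Cl (X1, acyclic) → no; 1× O (X2, acyclic) → no.
That gives 3 matching atoms.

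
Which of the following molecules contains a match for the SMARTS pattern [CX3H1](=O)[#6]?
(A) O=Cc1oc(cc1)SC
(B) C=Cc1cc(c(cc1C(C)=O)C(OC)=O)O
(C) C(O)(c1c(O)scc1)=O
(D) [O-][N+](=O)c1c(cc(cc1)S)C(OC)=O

A

[CX3H1](=O)[#6] describes an sp2 carbon with one H, double-bonded to O and single-bonded to carbon (an aldehyde).
(A) contains an aldehyde (-CHO), which satisfies every atom and bond constraint.
(B) has an acetyl/ketone group (-C(=O)CH3) but the carbonyl carbon has H0 (two carbon neighbours), not H1.
(C) has a carboxylic acid group (-C(=O)OH) but the carbonyl carbon has H0 and is bonded to O, not H1.
(D) has a methyl-ester group (-C(=O)OCH3) but the carbonyl carbon has H0, not H1.
So the answer is (A).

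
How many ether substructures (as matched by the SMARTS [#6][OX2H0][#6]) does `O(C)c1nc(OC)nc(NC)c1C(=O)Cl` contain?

2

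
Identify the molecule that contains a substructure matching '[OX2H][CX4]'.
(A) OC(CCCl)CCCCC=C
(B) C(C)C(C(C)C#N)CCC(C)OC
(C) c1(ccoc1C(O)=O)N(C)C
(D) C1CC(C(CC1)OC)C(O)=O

A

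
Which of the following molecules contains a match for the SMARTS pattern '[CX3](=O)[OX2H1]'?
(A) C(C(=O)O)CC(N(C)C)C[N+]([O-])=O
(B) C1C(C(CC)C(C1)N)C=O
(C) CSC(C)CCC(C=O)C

A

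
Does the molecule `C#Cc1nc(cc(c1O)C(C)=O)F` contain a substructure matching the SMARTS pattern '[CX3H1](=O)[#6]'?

No

The pattern [CX3H1](=O)[#6] describes an sp2 carbon with one H, double-bonded to O and single-bonded to carbon — an aldehyde.
The closest candidate here is an acetyl/ketone group (-C(=O)CH3), but the carbonyl carbon has H0 (two carbon neighbours), not H1. No other fragment satisfies the full query, so there is no match.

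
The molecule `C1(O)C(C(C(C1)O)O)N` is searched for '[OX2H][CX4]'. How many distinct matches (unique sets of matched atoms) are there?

3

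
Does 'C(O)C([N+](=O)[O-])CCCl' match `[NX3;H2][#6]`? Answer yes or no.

No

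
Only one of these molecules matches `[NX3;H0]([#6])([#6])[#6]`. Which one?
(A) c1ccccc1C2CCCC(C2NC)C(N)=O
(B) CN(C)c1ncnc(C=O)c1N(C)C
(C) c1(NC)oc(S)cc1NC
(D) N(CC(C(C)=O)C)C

[NX3;H0]([#6])([#6])[#6] describes a trivalent nitrogen with no H, bonded to three carbons (a tertiary amine).
(A) has an N-methylamino group (-NHCH3) but the nitrogen still has one H (H1), not H0.
(B) contains a dimethylamino group (-N(CH3)2), which satisfies every atom and bond constraint.
(C) has an N-methylamino group (-NHCH3) but the nitrogen still has one H (H1), not H0.
(D) has an N-methylamino group (-NHCH3) but the nitrogen still has one H (H1), not H0.
So the answer is (B).

B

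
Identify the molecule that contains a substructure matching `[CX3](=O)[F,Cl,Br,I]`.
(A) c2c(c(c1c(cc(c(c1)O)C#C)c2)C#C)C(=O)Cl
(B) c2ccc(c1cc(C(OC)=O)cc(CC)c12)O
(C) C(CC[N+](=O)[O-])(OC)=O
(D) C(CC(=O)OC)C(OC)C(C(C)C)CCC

A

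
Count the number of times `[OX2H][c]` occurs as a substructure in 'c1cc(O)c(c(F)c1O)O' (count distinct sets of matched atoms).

3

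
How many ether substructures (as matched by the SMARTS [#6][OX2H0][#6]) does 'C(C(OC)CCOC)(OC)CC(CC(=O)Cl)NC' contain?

3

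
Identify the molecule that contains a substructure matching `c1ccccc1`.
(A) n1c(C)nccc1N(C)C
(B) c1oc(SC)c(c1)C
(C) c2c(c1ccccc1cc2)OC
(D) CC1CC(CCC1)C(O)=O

C

c1ccccc1 describes six aromatic carbons in a ring (a benzene ring).
(A) has a methyl group (-CH3) but no six-membered all-carbon aromatic ring is present.
(B) has a methyl group (-CH3) but no six-membered all-carbon aromatic ring is present.
(C) contains the required atom environment, so the pattern matches.
(D) has a methyl group (-CH3) but no six-membered all-carbon aromatic ring is present.
So the answer is (C).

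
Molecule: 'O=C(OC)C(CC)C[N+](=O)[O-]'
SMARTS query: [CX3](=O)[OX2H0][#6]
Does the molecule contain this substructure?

Yes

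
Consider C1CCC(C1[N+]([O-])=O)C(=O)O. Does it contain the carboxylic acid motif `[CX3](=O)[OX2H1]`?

Yes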